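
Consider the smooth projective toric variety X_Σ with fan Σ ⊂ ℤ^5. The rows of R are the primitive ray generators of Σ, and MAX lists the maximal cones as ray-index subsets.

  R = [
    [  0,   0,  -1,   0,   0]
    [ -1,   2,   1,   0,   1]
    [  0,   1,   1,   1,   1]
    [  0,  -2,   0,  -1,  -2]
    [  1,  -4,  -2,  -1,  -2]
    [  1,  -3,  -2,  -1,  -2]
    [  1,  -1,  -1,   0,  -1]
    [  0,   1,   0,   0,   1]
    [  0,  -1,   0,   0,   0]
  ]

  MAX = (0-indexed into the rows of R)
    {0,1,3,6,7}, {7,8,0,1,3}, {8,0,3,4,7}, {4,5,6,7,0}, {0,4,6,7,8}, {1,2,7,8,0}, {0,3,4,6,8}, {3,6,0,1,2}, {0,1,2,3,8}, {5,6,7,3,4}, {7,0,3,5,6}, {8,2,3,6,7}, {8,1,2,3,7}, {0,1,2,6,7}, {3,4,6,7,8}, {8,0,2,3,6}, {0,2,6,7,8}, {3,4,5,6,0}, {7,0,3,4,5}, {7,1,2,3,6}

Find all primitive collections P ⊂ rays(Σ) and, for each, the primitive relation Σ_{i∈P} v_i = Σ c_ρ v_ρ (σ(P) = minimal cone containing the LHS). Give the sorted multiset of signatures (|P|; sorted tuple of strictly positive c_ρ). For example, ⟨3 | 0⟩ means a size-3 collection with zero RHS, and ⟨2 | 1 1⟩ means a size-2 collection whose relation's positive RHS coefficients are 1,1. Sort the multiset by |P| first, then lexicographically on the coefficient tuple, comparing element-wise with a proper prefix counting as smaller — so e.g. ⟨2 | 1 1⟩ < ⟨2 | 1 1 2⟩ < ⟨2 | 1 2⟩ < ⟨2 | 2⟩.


The 9 primitive collections of Σ (r=9, n=5):

  {5,8}:  v_{5} + v_{8} = v_{4}  →  sig = ⟨2 | 1⟩
  {2,5}:  v_{2} + v_{5} = v_{6} + v_{8}  →  sig = ⟨2 | 1 1⟩
  {1,5}:  v_{1} + v_{5} = v_{0} + v_{3} + v_{7}  →  sig = ⟨2 | 1 1 1⟩
  {1,4}:  v_{1} + v_{4} = v_{0} + v_{3} + v_{7} + v_{8}  →  sig = ⟨2 | 1 1 1 1⟩
  {2,4}:  v_{2} + v_{4} = v_{6} + 2·v_{8}  →  sig = ⟨2 | 1 2⟩
  {1,6,8}:  v_{1} + v_{6} + v_{8} = 0  →  sig = ⟨3 | 0⟩
  {0,2,3,7}:  v_{0} + v_{2} + v_{3} + v_{7} = 0  →  sig = ⟨4 | 0⟩
  {0,3,6,7,8}:  v_{0} + v_{3} + v_{6} + v_{7} + v_{8} = v_{5}  →  sig = ⟨5 | 1⟩
  {0,3,4,6,7}:  v_{0} + v_{3} + v_{4} + v_{6} + v_{7} = 2·v_{5}  →  sig = ⟨5 | 2⟩

Hence PRS(X_Σ) =
{ ⟨2 | 1⟩,  ⟨2 | 1 1⟩,  ⟨2 | 1 1 1⟩,  ⟨2 | 1 1 1 1⟩,  ⟨2 | 1 2⟩,  ⟨3 | 0⟩,  ⟨4 | 0⟩,  ⟨5 | 1⟩,  ⟨5 | 2⟩ }


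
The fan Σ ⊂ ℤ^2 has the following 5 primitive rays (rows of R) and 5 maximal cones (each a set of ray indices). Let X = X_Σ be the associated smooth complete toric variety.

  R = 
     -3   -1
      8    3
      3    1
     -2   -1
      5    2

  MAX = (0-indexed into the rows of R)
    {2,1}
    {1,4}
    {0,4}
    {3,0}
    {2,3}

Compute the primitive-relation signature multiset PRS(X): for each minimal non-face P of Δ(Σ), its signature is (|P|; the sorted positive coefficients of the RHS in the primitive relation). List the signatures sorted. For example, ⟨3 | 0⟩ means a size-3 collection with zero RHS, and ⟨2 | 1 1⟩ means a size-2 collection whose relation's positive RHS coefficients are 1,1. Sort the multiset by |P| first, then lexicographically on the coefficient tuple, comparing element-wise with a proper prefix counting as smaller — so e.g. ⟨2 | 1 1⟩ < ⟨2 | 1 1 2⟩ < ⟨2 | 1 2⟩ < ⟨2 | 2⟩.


The 5 primitive collections of Σ (r=5, n=2):

  {0,2}:  v_{0} + v_{2} = 0  so sig = ⟨2 | 0⟩
  {0,1}:  v_{0} + v_{1} = v_{4}  so sig = ⟨2 | 1⟩
  {2,4}:  v_{2} + v_{4} = v_{1}  so sig = ⟨2 | 1⟩
  {3,4}:  v_{3} + v_{4} = v_{2}  so sig = ⟨2 | 1⟩
  {1,3}:  v_{1} + v_{3} = 2·v_{2}  so sig = ⟨2 | 2⟩

Hence PRS(X_Σ) =
    |P|=2: 5 collections, coeffs (), (1), (1), (1), (2)


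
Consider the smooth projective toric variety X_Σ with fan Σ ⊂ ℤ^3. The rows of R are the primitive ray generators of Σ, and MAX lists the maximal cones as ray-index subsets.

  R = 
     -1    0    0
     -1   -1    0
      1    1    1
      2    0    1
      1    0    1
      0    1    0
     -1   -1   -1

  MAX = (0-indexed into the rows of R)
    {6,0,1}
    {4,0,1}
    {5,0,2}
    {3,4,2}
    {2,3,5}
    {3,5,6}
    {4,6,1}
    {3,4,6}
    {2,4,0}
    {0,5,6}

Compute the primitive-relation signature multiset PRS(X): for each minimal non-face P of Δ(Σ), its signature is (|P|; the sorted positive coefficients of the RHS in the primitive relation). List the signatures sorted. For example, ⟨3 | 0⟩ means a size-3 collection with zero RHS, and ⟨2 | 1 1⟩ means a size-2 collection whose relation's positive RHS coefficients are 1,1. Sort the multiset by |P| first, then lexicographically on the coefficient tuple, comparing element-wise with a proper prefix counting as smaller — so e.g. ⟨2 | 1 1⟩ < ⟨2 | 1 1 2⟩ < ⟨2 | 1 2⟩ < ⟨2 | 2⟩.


Σ has 7 primitive collections:

  P = {2,6}:  v_{2} + v_{6} = 0  →  sig = ⟨2 | 0⟩
  P = {0,3}:  v_{0} + v_{3} = v_{4}  →  sig = ⟨2 | 1⟩
  P = {1,5}:  v_{1} + v_{5} = v_{0}  →  sig = ⟨2 | 1⟩
  P = {4,5}:  v_{4} + v_{5} = v_{2}  →  sig = ⟨2 | 1⟩
  P = {1,2}:  v_{1} + v_{2} = v_{0} + v_{4}  →  sig = ⟨2 | 1 1⟩
  P = {1,3}:  v_{1} + v_{3} = 2·v_{4} + v_{6}  →  sig = ⟨2 | 1 2⟩
  P = {0,4,6}:  v_{0} + v_{4} + v_{6} = v_{1}  →  sig = ⟨3 | 1⟩

so the primitive-relation signature multiset is
{ ⟨2 | 0⟩,  ⟨2 | 1⟩ ×3,  ⟨2 | 1 1⟩,  ⟨2 | 1 2⟩,  ⟨3 | 1⟩ }


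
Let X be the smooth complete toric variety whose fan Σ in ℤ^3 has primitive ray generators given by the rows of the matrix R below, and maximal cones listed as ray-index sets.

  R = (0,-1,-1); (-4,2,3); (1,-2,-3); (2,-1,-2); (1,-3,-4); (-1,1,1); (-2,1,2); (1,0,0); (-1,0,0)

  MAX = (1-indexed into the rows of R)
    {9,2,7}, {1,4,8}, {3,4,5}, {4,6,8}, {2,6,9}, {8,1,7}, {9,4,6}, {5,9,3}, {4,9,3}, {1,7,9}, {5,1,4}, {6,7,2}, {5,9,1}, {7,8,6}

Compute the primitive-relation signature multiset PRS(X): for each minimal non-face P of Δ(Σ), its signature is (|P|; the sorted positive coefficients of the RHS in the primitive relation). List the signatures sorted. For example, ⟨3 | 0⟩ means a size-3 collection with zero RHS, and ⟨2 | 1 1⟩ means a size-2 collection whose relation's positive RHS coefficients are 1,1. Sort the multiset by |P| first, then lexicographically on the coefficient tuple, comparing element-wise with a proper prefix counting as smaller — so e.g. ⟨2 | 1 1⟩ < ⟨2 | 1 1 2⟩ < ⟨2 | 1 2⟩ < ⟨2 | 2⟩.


18 collections generate NE(X_Σ); each relation:

  P={4,7}:  v_{4} + v_{7} = 0  →  sig = ⟨2 | 0⟩
  P={8,9}:  v_{8} + v_{9} = 0  →  sig = ⟨2 | 0⟩
  P={1,3}:  v_{1} + v_{3} = v_{5}  →  sig = ⟨2 | 1⟩
  P={1,6}:  v_{1} + v_{6} = v_{9}  →  sig = ⟨2 | 1⟩
  P={2,4}:  v_{2} + v_{4} = v_{6} + v_{9}  →  sig = ⟨2 | 1 1⟩
  P={2,8}:  v_{2} + v_{8} = v_{6} + v_{7}  →  sig = ⟨2 | 1 1⟩
  P={3,7}:  v_{3} + v_{7} = v_{1} + v_{9}  →  sig = ⟨2 | 1 1⟩
  P={3,8}:  v_{3} + v_{8} = v_{1} + v_{4}  →  sig = ⟨2 | 1 1⟩
  P={5,6}:  v_{5} + v_{6} = v_{3} + v_{9}  →  sig = ⟨2 | 1 1⟩
  P={1,2}:  v_{1} + v_{2} = v_{7} + 2·v_{9}  →  sig = ⟨2 | 1 2⟩
  P={3,6}:  v_{3} + v_{6} = v_{4} + 2·v_{9}  →  sig = ⟨2 | 1 2⟩
  P={5,7}:  v_{5} + v_{7} = 2·v_{1} + v_{9}  →  sig = ⟨2 | 1 2⟩
  P={5,8}:  v_{5} + v_{8} = 2·v_{1} + v_{4}  →  sig = ⟨2 | 1 2⟩
  P={2,5}:  v_{2} + v_{5} = v_{1} + 3·v_{9}  →  sig = ⟨2 | 1 3⟩
  P={2,3}:  v_{2} + v_{3} = 3·v_{9}  →  sig = ⟨2 | 3⟩
  P={1,4,9}:  v_{1} + v_{4} + v_{9} = v_{3}  →  sig = ⟨3 | 1⟩
  P={6,7,9}:  v_{6} + v_{7} + v_{9} = v_{2}  →  sig = ⟨3 | 1⟩
  P={4,5,9}:  v_{4} + v_{5} + v_{9} = 2·v_{3}  →  sig = ⟨3 | 2⟩

Hence PRS(X_Σ) =
    |P|=2: 15 collections, coeffs (), (), (1), (1), (1,1), (1,1), (1,1), (1,1), (1,1), (1,2), (1,2), (1,2), (1,2), (1,3), (3)
    |P|=3: 3 collections, coeffs (1), (1), (2)


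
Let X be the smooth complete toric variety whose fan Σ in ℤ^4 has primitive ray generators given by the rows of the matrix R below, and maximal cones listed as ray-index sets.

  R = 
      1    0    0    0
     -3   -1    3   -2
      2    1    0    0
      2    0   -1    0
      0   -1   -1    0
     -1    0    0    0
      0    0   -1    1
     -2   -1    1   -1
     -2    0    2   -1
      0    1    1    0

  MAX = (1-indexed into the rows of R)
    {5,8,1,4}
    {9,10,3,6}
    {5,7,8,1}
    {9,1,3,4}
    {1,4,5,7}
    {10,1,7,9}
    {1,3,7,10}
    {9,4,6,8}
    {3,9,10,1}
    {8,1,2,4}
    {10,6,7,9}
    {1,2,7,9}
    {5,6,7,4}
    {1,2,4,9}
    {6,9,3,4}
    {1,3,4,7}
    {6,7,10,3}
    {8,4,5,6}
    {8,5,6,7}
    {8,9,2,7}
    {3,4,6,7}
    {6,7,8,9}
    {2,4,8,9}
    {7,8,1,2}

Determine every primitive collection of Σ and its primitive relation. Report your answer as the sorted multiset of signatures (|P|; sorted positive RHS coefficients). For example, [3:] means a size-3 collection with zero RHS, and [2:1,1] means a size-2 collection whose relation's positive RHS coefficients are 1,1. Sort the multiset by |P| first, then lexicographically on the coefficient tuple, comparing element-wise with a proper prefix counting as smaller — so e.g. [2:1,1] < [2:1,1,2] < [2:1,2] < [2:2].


Σ has 16 primitive collections:

  {1,6}:  v_{1} + v_{6} = 0 — sig = [2:]
  {5,10}:  v_{5} + v_{10} = 0 — sig = [2:]
  {3,5}:  v_{3} + v_{5} = v_{4} — sig = [2:1]
  {4,10}:  v_{4} + v_{10} = v_{3} — sig = [2:1]
  {5,9}:  v_{5} + v_{9} = v_{8} — sig = [2:1]
  {8,10}:  v_{8} + v_{10} = v_{9} — sig = [2:1]
  {2,6}:  v_{2} + v_{6} = v_{8} + v_{9} — sig = [2:1,1]
  {3,8}:  v_{3} + v_{8} = v_{4} + v_{9} — sig = [2:1,1]
  {2,3}:  v_{2} + v_{3} = v_{1} + v_{4} + 2·v_{9} — sig = [2:1,1,2]
  {2,5}:  v_{2} + v_{5} = v_{1} + 2·v_{8} — sig = [2:1,2]
  {2,10}:  v_{2} + v_{10} = v_{1} + 2·v_{9} — sig = [2:1,2]
  {4,7,9}:  v_{4} + v_{7} + v_{9} = 0 — sig = [3:]
  {1,8,9}:  v_{1} + v_{8} + v_{9} = v_{2} — sig = [3:1]
  {3,7,9}:  v_{3} + v_{7} + v_{9} = v_{10} — sig = [3:1]
  {4,7,8}:  v_{4} + v_{7} + v_{8} = v_{5} — sig = [3:1]
  {2,4,7}:  v_{2} + v_{4} + v_{7} = v_{1} + v_{8} — sig = [3:1,1]

Hence PRS(X_Σ) =
    [2:]
    [2:]
    [2:1]
    [2:1]
    [2:1]
    [2:1]
    [2:1,1]
    [2:1,1]
    [2:1,1,2]
    [2:1,2]
    [2:1,2]
    [3:]
    [3:1]
    [3:1]
    [3:1]
    [3:1,1]


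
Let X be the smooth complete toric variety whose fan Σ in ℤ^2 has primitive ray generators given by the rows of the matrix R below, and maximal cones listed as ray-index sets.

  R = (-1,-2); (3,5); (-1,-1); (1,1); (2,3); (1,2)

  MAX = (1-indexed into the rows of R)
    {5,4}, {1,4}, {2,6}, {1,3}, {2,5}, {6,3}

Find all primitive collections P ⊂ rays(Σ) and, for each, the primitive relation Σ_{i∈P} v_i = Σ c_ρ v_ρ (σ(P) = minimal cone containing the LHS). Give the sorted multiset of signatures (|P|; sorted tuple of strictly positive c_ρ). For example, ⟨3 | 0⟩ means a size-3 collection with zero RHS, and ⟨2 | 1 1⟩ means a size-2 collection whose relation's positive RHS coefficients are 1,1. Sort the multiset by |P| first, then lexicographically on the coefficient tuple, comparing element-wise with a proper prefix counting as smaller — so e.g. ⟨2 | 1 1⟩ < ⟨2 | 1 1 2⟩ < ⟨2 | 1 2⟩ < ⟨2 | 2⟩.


Primitive collections (9):

  • {1,6}:  v_{1} + v_{6} = 0 — sig = ⟨2 | 0⟩
  • {3,4}:  v_{3} + v_{4} = 0 — sig = ⟨2 | 0⟩
  • {1,2}:  v_{1} + v_{2} = v_{5} — sig = ⟨2 | 1⟩
  • {1,5}:  v_{1} + v_{5} = v_{4} — sig = ⟨2 | 1⟩
  • {3,5}:  v_{3} + v_{5} = v_{6} — sig = ⟨2 | 1⟩
  • {4,6}:  v_{4} + v_{6} = v_{5} — sig = ⟨2 | 1⟩
  • {5,6}:  v_{5} + v_{6} = v_{2} — sig = ⟨2 | 1⟩
  • {2,3}:  v_{2} + v_{3} = 2·v_{6} — sig = ⟨2 | 2⟩
  • {2,4}:  v_{2} + v_{4} = 2·v_{5} — sig = ⟨2 | 2⟩

Sorted signature multiset PRS(X):
{ ⟨2 | 0⟩ ×2,  ⟨2 | 1⟩ ×5,  ⟨2 | 2⟩ ×2 }


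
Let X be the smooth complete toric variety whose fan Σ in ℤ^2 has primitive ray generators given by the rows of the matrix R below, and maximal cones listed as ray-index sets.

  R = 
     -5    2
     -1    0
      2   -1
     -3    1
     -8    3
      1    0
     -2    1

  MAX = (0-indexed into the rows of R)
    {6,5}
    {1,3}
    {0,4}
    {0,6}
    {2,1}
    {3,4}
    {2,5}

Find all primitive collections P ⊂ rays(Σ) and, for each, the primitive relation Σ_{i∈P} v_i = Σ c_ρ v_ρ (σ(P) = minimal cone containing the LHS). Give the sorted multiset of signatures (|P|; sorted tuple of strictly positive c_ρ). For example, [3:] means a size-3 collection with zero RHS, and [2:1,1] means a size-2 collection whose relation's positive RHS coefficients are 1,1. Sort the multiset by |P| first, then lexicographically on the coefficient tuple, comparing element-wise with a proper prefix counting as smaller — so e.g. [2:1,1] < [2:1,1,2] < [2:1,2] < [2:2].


14 minimal non-faces of Δ(Σ) (on 7 rays):

  • {1,5}:  v_{1} + v_{5} = 0  ⟹  sig = [2:]
  • {2,6}:  v_{2} + v_{6} = 0  ⟹  sig = [2:]
  • {0,2}:  v_{0} + v_{2} = v_{3}  ⟹  sig = [2:1]
  • {0,3}:  v_{0} + v_{3} = v_{4}  ⟹  sig = [2:1]
  • {1,6}:  v_{1} + v_{6} = v_{3}  ⟹  sig = [2:1]
  • {2,3}:  v_{2} + v_{3} = v_{1}  ⟹  sig = [2:1]
  • {3,5}:  v_{3} + v_{5} = v_{6}  ⟹  sig = [2:1]
  • {3,6}:  v_{3} + v_{6} = v_{0}  ⟹  sig = [2:1]
  • {4,5}:  v_{4} + v_{5} = v_{0} + v_{6}  ⟹  sig = [2:1,1]
  • {0,1}:  v_{0} + v_{1} = 2·v_{3}  ⟹  sig = [2:2]
  • {0,5}:  v_{0} + v_{5} = 2·v_{6}  ⟹  sig = [2:2]
  • {2,4}:  v_{2} + v_{4} = 2·v_{3}  ⟹  sig = [2:2]
  • {4,6}:  v_{4} + v_{6} = 2·v_{0}  ⟹  sig = [2:2]
  • {1,4}:  v_{1} + v_{4} = 3·v_{3}  ⟹  sig = [2:3]

Hence PRS(X_Σ) =
[[2:], [2:], [2:1], [2:1], [2:1], [2:1], [2:1], [2:1], [2:1,1], [2:2], [2:2], [2:2], [2:2], [2:3]]


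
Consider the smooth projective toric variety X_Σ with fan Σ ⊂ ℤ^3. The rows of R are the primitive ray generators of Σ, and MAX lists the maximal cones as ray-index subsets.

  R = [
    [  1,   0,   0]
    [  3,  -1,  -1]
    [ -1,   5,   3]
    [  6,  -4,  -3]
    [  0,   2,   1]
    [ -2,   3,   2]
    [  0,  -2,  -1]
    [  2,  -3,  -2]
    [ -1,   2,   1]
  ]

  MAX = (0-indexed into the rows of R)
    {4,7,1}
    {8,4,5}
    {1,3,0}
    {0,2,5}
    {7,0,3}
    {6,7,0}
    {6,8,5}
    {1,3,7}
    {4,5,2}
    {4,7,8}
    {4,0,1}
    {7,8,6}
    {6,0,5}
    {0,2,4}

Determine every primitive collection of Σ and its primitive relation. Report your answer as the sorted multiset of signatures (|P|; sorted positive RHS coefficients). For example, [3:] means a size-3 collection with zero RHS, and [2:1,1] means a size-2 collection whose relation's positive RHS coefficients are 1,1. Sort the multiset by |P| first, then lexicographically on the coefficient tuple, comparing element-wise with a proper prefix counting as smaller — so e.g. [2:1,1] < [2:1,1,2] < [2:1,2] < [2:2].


18 minimal non-faces of Δ(Σ) (on 9 rays):

  {4,6}:  v_{4} + v_{6} = 0 — sig = [2:]
  {5,7}:  v_{5} + v_{7} = 0 — sig = [2:]
  {0,8}:  v_{0} + v_{8} = v_{4} — sig = [2:1]
  {1,5}:  v_{1} + v_{5} = v_{0} + v_{4} — sig = [2:1,1]
  {1,6}:  v_{1} + v_{6} = v_{0} + v_{7} — sig = [2:1,1]
  {2,6}:  v_{2} + v_{6} = v_{0} + v_{5} — sig = [2:1,1]
  {2,7}:  v_{2} + v_{7} = v_{0} + v_{4} — sig = [2:1,1]
  {3,5}:  v_{3} + v_{5} = v_{0} + v_{1} — sig = [2:1,1]
  {3,8}:  v_{3} + v_{8} = v_{1} + v_{4} + v_{7} — sig = [2:1,1,1]
  {2,3}:  v_{2} + v_{3} = 2·v_{0} + v_{1} + v_{4} — sig = [2:1,1,2]
  {1,8}:  v_{1} + v_{8} = 2·v_{4} + v_{7} — sig = [2:1,2]
  {2,8}:  v_{2} + v_{8} = 2·v_{4} + v_{5} — sig = [2:1,2]
  {3,4}:  v_{3} + v_{4} = 2·v_{1} — sig = [2:2]
  {1,2}:  v_{1} + v_{2} = 2·v_{0} + 2·v_{4} — sig = [2:2,2]
  {3,6}:  v_{3} + v_{6} = 2·v_{0} + 2·v_{7} — sig = [2:2,2]
  {0,1,7}:  v_{0} + v_{1} + v_{7} = v_{3} — sig = [3:1]
  {0,4,5}:  v_{0} + v_{4} + v_{5} = v_{2} — sig = [3:1]
  {0,4,7}:  v_{0} + v_{4} + v_{7} = v_{1} — sig = [3:1]

Hence PRS(X_Σ) =
[[2:], [2:], [2:1], [2:1,1], [2:1,1], [2:1,1], [2:1,1], [2:1,1], [2:1,1,1], [2:1,1,2], [2:1,2], [2:1,2], [2:2], [2:2,2], [2:2,2], [3:1], [3:1], [3:1]]


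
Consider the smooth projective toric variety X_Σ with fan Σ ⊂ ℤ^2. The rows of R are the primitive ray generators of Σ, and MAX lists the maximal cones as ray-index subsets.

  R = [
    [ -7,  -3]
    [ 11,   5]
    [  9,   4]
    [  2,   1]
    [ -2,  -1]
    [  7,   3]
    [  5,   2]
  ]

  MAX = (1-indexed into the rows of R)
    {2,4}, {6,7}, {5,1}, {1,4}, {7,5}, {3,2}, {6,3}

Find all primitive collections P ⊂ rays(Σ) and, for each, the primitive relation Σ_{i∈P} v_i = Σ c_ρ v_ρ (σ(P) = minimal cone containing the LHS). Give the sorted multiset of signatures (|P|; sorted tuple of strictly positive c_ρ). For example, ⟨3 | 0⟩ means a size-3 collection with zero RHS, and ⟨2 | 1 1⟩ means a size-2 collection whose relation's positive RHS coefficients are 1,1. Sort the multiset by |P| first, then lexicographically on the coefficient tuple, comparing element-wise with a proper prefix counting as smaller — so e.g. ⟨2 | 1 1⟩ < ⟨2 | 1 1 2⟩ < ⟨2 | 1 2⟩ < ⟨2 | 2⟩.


Primitive collections (14):

  P = {1,6}:  v_{1} + v_{6} = 0  →  sig = ⟨2 | 0⟩
  P = {4,5}:  v_{4} + v_{5} = 0  →  sig = ⟨2 | 0⟩
  P = {1,3}:  v_{1} + v_{3} = v_{4}  →  sig = ⟨2 | 1⟩
  P = {1,7}:  v_{1} + v_{7} = v_{5}  →  sig = ⟨2 | 1⟩
  P = {2,5}:  v_{2} + v_{5} = v_{3}  →  sig = ⟨2 | 1⟩
  P = {3,4}:  v_{3} + v_{4} = v_{2}  →  sig = ⟨2 | 1⟩
  P = {3,5}:  v_{3} + v_{5} = v_{6}  →  sig = ⟨2 | 1⟩
  P = {4,6}:  v_{4} + v_{6} = v_{3}  →  sig = ⟨2 | 1⟩
  P = {4,7}:  v_{4} + v_{7} = v_{6}  →  sig = ⟨2 | 1⟩
  P = {5,6}:  v_{5} + v_{6} = v_{7}  →  sig = ⟨2 | 1⟩
  P = {2,7}:  v_{2} + v_{7} = v_{3} + v_{6}  →  sig = ⟨2 | 1 1⟩
  P = {1,2}:  v_{1} + v_{2} = 2·v_{4}  →  sig = ⟨2 | 2⟩
  P = {2,6}:  v_{2} + v_{6} = 2·v_{3}  →  sig = ⟨2 | 2⟩
  P = {3,7}:  v_{3} + v_{7} = 2·v_{6}  →  sig = ⟨2 | 2⟩

Signatures (|P|; sorted positive RHS coefficients), sorted:
    ⟨2 | 0⟩
    ⟨2 | 0⟩
    ⟨2 | 1⟩
    ⟨2 | 1⟩
    ⟨2 | 1⟩
    ⟨2 | 1⟩
    ⟨2 | 1⟩
    ⟨2 | 1⟩
    ⟨2 | 1⟩
    ⟨2 | 1⟩
    ⟨2 | 1 1⟩
    ⟨2 | 2⟩
    ⟨2 | 2⟩
    ⟨2 | 2⟩


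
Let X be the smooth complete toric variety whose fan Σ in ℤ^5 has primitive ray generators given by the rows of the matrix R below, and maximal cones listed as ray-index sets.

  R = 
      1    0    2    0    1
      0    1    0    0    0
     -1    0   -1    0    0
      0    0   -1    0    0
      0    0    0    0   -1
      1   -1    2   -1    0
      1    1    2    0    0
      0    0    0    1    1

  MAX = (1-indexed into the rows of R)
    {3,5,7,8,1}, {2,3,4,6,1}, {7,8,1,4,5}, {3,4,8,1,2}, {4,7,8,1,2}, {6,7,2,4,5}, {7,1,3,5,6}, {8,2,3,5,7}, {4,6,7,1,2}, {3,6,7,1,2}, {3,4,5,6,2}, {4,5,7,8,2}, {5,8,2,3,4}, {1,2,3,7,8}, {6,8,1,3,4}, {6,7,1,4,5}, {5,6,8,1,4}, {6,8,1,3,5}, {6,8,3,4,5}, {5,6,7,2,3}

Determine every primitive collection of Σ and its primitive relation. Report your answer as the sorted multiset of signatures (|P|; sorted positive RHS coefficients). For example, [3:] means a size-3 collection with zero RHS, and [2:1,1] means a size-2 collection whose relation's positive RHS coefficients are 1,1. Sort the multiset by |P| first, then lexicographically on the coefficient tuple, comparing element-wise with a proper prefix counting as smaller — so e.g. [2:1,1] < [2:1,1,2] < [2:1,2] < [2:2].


|primitive collections| = 5. Relations:

  • {1,2,5}:  v_{1} + v_{2} + v_{5} = v_{7}  ⇒ sig = [3:1]
  • {2,6,8}:  v_{2} + v_{6} + v_{8} = v_{1}  ⇒ sig = [3:1]
  • {3,4,7}:  v_{3} + v_{4} + v_{7} = v_{2}  ⇒ sig = [3:1]
  • {6,7,8}:  v_{6} + v_{7} + v_{8} = 2·v_{1} + v_{5}  ⇒ sig = [3:1,2]
  • {1,3,4,5}:  v_{1} + v_{3} + v_{4} + v_{5} = 0  ⇒ sig = [4:]

Sorted signature multiset PRS(X):
[[3:1], [3:1], [3:1], [3:1,2], [4:]]


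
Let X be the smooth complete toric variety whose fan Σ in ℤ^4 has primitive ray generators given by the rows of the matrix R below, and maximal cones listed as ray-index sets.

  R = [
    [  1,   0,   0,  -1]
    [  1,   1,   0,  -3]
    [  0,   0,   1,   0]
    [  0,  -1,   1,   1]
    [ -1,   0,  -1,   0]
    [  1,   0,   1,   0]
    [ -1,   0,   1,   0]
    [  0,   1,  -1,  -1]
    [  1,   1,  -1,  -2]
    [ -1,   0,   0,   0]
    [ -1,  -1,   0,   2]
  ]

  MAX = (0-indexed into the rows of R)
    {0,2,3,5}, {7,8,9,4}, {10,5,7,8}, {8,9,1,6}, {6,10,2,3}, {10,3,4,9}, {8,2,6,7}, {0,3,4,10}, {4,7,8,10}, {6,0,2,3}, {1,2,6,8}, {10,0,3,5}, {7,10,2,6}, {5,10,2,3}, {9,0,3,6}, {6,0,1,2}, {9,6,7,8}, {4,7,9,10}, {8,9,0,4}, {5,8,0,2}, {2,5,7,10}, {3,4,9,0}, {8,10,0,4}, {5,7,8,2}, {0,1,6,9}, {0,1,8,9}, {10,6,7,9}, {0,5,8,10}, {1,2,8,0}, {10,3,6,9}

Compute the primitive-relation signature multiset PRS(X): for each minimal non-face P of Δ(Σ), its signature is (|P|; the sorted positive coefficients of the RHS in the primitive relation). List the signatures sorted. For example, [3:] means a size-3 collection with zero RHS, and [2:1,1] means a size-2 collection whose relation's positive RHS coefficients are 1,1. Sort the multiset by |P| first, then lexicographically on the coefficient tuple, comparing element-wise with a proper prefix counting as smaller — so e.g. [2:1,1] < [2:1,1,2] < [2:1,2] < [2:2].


Primitive collections (21):

  P={3,7}:  v_{3} + v_{7} = 0  ⟹  sig = [2:]
  P={4,5}:  v_{4} + v_{5} = 0  ⟹  sig = [2:]
  P={0,7}:  v_{0} + v_{7} = v_{8}  ⟹  sig = [2:1]
  P={2,4}:  v_{2} + v_{4} = v_{9}  ⟹  sig = [2:1]
  P={2,9}:  v_{2} + v_{9} = v_{6}  ⟹  sig = [2:1]
  P={3,8}:  v_{3} + v_{8} = v_{0}  ⟹  sig = [2:1]
  P={5,9}:  v_{5} + v_{9} = v_{2}  ⟹  sig = [2:1]
  P={1,10}:  v_{1} + v_{10} = v_{0} + v_{9}  ⟹  sig = [2:1,1]
  P={1,4}:  v_{1} + v_{4} = v_{0} + v_{8} + 2·v_{9}  ⟹  sig = [2:1,1,2]
  P={1,5}:  v_{1} + v_{5} = v_{0} + 2·v_{2} + v_{8}  ⟹  sig = [2:1,1,2]
  P={1,3}:  v_{1} + v_{3} = 2·v_{0} + v_{6}  ⟹  sig = [2:1,2]
  P={1,7}:  v_{1} + v_{7} = v_{6} + 2·v_{8}  ⟹  sig = [2:1,2]
  P={4,6}:  v_{4} + v_{6} = 2·v_{9}  ⟹  sig = [2:2]
  P={5,6}:  v_{5} + v_{6} = 2·v_{2}  ⟹  sig = [2:2]
  P={2,8,10}:  v_{2} + v_{8} + v_{10} = 0  ⟹  sig = [3:]
  P={0,2,10}:  v_{0} + v_{2} + v_{10} = v_{3}  ⟹  sig = [3:1]
  P={0,6,8}:  v_{0} + v_{6} + v_{8} = v_{1}  ⟹  sig = [3:1]
  P={6,8,10}:  v_{6} + v_{8} + v_{10} = v_{9}  ⟹  sig = [3:1]
  P={8,9,10}:  v_{8} + v_{9} + v_{10} = v_{4}  ⟹  sig = [3:1]
  P={0,6,10}:  v_{0} + v_{6} + v_{10} = v_{3} + v_{9}  ⟹  sig = [3:1,1]
  P={0,9,10}:  v_{0} + v_{9} + v_{10} = v_{3} + v_{4}  ⟹  sig = [3:1,1]

Sorted signature multiset PRS(X):
    [2:]
    [2:]
    [2:1]
    [2:1]
    [2:1]
    [2:1]
    [2:1]
    [2:1,1]
    [2:1,1,2]
    [2:1,1,2]
    [2:1,2]
    [2:1,2]
    [2:2]
    [2:2]
    [3:]
    [3:1]
    [3:1]
    [3:1]
    [3:1]
    [3:1,1]
    [3:1,1]


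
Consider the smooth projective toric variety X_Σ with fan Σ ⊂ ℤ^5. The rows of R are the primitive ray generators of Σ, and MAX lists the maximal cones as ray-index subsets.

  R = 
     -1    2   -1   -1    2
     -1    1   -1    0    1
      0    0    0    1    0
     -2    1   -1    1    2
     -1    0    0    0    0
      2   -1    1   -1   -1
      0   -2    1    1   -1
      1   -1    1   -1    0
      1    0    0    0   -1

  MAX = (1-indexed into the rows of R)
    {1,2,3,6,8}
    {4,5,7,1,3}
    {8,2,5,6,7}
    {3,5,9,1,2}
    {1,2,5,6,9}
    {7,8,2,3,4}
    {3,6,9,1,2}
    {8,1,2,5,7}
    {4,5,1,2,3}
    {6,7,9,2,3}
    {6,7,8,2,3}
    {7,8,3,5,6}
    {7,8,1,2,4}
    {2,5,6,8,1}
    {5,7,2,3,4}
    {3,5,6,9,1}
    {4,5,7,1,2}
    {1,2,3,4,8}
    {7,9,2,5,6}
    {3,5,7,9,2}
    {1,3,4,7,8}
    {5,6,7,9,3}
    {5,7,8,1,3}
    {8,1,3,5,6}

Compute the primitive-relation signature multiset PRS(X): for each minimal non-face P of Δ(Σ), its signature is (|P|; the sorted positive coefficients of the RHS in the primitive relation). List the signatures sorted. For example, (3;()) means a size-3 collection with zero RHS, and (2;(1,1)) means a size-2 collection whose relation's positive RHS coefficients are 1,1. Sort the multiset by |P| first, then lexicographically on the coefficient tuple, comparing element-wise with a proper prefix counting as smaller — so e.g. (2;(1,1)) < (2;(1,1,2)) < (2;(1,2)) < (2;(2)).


|primitive collections| = 9. Relations:

  P = {8,9}:  v_{8} + v_{9} = v_{6}  →  sig = (2;(1))
  P = {4,9}:  v_{4} + v_{9} = v_{2} + v_{3}  →  sig = (2;(1,1))
  P = {4,6}:  v_{4} + v_{6} = v_{2} + v_{3} + v_{8}  →  sig = (2;(1,1,1))
  P = {1,7,9}:  v_{1} + v_{7} + v_{9} = 0  →  sig = (3;())
  P = {1,6,7}:  v_{1} + v_{6} + v_{7} = v_{8}  →  sig = (3;(1))
  P = {4,5,8}:  v_{4} + v_{5} + v_{8} = 2·v_{1} + 2·v_{7}  →  sig = (3;(2,2))
  P = {2,3,5,6}:  v_{2} + v_{3} + v_{5} + v_{6} = 0  →  sig = (4;())
  P = {1,2,3,7}:  v_{1} + v_{2} + v_{3} + v_{7} = v_{4}  →  sig = (4;(1))
  P = {2,3,5,8}:  v_{2} + v_{3} + v_{5} + v_{8} = v_{1} + v_{7}  →  sig = (4;(1,1))

Signatures (|P|; sorted positive RHS coefficients), sorted:
[(2;(1)), (2;(1,1)), (2;(1,1,1)), (3;()), (3;(1)), (3;(2,2)), (4;()), (4;(1)), (4;(1,1))]


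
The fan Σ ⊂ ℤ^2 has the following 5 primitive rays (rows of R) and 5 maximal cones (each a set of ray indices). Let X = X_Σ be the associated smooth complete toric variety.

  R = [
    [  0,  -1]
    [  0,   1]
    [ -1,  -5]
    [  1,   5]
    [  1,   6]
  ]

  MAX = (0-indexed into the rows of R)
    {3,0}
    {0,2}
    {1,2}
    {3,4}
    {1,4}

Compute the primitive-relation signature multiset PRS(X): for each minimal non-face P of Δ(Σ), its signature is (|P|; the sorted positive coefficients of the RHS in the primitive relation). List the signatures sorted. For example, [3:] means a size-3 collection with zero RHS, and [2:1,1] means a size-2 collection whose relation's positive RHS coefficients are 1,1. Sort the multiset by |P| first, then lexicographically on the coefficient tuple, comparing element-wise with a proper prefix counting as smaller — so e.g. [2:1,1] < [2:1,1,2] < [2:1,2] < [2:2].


|primitive collections| = 5. Relations:

  P = {0,1}:  v_{0} + v_{1} = 0  →  sig = [2:]
  P = {2,3}:  v_{2} + v_{3} = 0  →  sig = [2:]
  P = {0,4}:  v_{0} + v_{4} = v_{3}  →  sig = [2:1]
  P = {1,3}:  v_{1} + v_{3} = v_{4}  →  sig = [2:1]
  P = {2,4}:  v_{2} + v_{4} = v_{1}  →  sig = [2:1]

Signatures (|P|; sorted positive RHS coefficients), sorted:
[[2:], [2:], [2:1], [2:1], [2:1]]


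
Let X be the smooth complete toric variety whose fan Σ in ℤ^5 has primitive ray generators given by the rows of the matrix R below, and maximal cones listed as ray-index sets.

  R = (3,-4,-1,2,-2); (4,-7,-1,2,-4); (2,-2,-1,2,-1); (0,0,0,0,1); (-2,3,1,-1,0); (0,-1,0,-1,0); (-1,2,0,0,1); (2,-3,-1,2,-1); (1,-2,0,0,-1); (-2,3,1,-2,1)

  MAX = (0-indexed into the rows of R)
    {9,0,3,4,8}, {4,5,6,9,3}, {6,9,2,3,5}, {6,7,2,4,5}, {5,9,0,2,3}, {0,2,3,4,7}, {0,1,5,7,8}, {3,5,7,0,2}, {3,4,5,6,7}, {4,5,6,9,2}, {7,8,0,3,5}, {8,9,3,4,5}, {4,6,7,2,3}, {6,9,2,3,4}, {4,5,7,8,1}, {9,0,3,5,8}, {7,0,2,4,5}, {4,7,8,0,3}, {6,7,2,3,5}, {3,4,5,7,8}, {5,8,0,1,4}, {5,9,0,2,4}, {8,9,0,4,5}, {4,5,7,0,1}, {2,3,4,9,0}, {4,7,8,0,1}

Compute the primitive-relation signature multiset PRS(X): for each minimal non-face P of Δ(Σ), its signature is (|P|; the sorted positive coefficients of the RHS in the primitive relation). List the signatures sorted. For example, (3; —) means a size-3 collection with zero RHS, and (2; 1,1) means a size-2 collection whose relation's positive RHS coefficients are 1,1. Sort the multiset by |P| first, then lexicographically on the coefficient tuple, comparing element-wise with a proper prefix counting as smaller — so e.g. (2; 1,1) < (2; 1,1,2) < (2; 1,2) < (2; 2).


11 collections generate NE(X_Σ); each relation:

  {6,8}:  v_{6} + v_{8} = 0 — sig = (2; —)
  {7,9}:  v_{7} + v_{9} = 0 — sig = (2; —)
  {0,6}:  v_{0} + v_{6} = v_{2} — sig = (2; 1)
  {2,8}:  v_{2} + v_{8} = v_{0} — sig = (2; 1)
  {1,6}:  v_{1} + v_{6} = v_{0} + v_{4} + v_{5} + v_{7} — sig = (2; 1,1,1,1)
  {1,9}:  v_{1} + v_{9} = v_{0} + v_{4} + v_{5} + v_{8} — sig = (2; 1,1,1,1)
  {1,2}:  v_{1} + v_{2} = 2·v_{0} + v_{4} + v_{5} + v_{7} — sig = (2; 1,1,1,2)
  {1,3}:  v_{1} + v_{3} = v_{7} + 2·v_{8} — sig = (2; 1,2)
  {2,3,4,5}:  v_{2} + v_{3} + v_{4} + v_{5} = 0 — sig = (4; —)
  {0,3,4,5}:  v_{0} + v_{3} + v_{4} + v_{5} = v_{8} — sig = (4; 1)
  {0,4,5,7,8}:  v_{0} + v_{4} + v_{5} + v_{7} + v_{8} = v_{1} — sig = (5; 1)

Signatures (|P|; sorted positive RHS coefficients), sorted:
    |P|=2: 8 collections, coeffs (), (), (1), (1), (1,1,1,1), (1,1,1,1), (1,1,1,2), (1,2)
    |P|=4: 2 collections, coeffs (), (1)
    |P|=5: 1 collection, coeffs (1)


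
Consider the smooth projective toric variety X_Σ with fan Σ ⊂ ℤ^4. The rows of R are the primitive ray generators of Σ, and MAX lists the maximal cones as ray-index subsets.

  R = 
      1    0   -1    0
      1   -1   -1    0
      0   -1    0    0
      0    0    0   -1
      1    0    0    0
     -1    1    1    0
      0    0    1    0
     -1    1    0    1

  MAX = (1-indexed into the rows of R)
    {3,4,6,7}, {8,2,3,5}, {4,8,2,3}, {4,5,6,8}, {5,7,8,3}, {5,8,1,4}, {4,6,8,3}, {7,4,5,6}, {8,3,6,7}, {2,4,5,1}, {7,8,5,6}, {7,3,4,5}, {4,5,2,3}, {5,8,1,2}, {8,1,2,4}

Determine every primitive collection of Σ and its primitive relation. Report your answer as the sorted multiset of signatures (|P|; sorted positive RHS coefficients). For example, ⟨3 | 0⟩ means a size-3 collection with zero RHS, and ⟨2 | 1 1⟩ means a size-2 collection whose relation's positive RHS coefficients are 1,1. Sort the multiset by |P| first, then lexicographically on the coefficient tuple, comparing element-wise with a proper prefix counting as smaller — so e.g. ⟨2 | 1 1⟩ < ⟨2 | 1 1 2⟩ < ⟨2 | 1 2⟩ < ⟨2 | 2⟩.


Δ(Σ) — 8 vertices, 9 min non-faces:

  P={2,6}:  v_{2} + v_{6} = 0  so sig = ⟨2 | 0⟩
  P={1,3}:  v_{1} + v_{3} = v_{2}  so sig = ⟨2 | 1⟩
  P={1,7}:  v_{1} + v_{7} = v_{5}  so sig = ⟨2 | 1⟩
  P={2,7}:  v_{2} + v_{7} = v_{3} + v_{5}  so sig = ⟨2 | 1 1⟩
  P={1,6}:  v_{1} + v_{6} = v_{4} + v_{5} + v_{8}  so sig = ⟨2 | 1 1 1⟩
  P={3,5,6}:  v_{3} + v_{5} + v_{6} = v_{7}  so sig = ⟨3 | 1⟩
  P={4,7,8}:  v_{4} + v_{7} + v_{8} = v_{6}  so sig = ⟨3 | 1⟩
  P={3,4,5,8}:  v_{3} + v_{4} + v_{5} + v_{8} = 0  so sig = ⟨4 | 0⟩
  P={2,4,5,8}:  v_{2} + v_{4} + v_{5} + v_{8} = v_{1}  so sig = ⟨4 | 1⟩

Signatures (|P|; sorted positive RHS coefficients), sorted:
    ⟨2 | 0⟩
    ⟨2 | 1⟩
    ⟨2 | 1⟩
    ⟨2 | 1 1⟩
    ⟨2 | 1 1 1⟩
    ⟨3 | 1⟩
    ⟨3 | 1⟩
    ⟨4 | 0⟩
    ⟨4 | 1⟩


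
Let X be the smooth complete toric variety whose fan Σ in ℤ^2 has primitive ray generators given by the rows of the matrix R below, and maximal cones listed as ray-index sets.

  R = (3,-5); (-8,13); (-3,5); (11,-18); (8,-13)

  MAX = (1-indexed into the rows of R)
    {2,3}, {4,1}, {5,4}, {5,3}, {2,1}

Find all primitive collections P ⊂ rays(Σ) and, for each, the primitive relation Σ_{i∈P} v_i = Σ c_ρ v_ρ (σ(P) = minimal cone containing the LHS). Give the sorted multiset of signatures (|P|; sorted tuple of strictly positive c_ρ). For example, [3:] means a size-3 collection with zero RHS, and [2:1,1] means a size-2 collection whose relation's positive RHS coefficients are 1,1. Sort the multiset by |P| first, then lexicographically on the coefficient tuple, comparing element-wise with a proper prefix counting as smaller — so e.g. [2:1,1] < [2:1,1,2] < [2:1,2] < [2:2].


The 5 primitive collections of Σ (r=5, n=2):

  P={1,3}:  v_{1} + v_{3} = 0  ⟹  sig = [2:]
  P={2,5}:  v_{2} + v_{5} = 0  ⟹  sig = [2:]
  P={1,5}:  v_{1} + v_{5} = v_{4}  ⟹  sig = [2:1]
  P={2,4}:  v_{2} + v_{4} = v_{1}  ⟹  sig = [2:1]
  P={3,4}:  v_{3} + v_{4} = v_{5}  ⟹  sig = [2:1]

so the primitive-relation signature multiset is
    |P|=2: 5 collections, coeffs (), (), (1), (1), (1)


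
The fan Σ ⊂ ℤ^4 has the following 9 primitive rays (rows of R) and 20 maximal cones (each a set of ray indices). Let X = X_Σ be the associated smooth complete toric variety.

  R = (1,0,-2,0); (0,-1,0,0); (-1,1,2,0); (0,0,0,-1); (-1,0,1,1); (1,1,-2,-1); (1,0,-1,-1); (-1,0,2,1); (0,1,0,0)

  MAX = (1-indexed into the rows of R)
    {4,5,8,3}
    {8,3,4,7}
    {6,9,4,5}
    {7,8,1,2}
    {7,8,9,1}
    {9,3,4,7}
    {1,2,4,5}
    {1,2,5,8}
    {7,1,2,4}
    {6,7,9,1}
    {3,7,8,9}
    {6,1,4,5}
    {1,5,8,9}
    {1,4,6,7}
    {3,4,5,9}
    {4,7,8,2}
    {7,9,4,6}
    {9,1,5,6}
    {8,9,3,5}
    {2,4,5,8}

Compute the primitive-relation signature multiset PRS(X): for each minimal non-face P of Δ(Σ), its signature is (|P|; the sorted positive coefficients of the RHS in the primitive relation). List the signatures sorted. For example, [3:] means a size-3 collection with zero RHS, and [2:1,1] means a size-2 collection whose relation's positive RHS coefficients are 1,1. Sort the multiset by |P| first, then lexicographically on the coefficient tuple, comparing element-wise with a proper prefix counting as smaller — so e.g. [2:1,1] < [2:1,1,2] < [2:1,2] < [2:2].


Σ has 10 primitive collections:

  {2,9}:  v_{2} + v_{9} = 0  so sig = [2:]
  {5,7}:  v_{5} + v_{7} = 0  so sig = [2:]
  {1,3}:  v_{1} + v_{3} = v_{9}  so sig = [2:1]
  {6,8}:  v_{6} + v_{8} = v_{9}  so sig = [2:1]
  {2,3}:  v_{2} + v_{3} = v_{4} + v_{8}  so sig = [2:1,1]
  {2,6}:  v_{2} + v_{6} = v_{1} + v_{4}  so sig = [2:1,1]
  {3,6}:  v_{3} + v_{6} = v_{4} + 2·v_{9}  so sig = [2:1,2]
  {1,4,8}:  v_{1} + v_{4} + v_{8} = 0  so sig = [3:]
  {1,4,9}:  v_{1} + v_{4} + v_{9} = v_{6}  so sig = [3:1]
  {4,8,9}:  v_{4} + v_{8} + v_{9} = v_{3}  so sig = [3:1]

so the primitive-relation signature multiset is
    [2:]
    [2:]
    [2:1]
    [2:1]
    [2:1,1]
    [2:1,1]
    [2:1,2]
    [3:]
    [3:1]
    [3:1]


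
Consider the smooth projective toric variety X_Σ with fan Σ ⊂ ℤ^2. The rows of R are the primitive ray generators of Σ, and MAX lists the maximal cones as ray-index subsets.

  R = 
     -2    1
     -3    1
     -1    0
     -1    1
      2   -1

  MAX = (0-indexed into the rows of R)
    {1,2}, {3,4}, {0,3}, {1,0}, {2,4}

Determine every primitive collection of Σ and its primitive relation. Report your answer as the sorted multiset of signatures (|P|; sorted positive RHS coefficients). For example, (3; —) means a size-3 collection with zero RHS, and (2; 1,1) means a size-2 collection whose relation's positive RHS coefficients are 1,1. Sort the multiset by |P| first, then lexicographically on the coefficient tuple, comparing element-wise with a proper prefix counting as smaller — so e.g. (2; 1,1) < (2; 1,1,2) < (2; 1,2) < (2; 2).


|primitive collections| = 5. Relations:

  {0,4}:  v_{0} + v_{4} = 0 — sig = (2; —)
  {0,2}:  v_{0} + v_{2} = v_{1} — sig = (2; 1)
  {1,4}:  v_{1} + v_{4} = v_{2} — sig = (2; 1)
  {2,3}:  v_{2} + v_{3} = v_{0} — sig = (2; 1)
  {1,3}:  v_{1} + v_{3} = 2·v_{0} — sig = (2; 2)

so the primitive-relation signature multiset is
{ (2; —),  (2; 1) ×3,  (2; 2) }


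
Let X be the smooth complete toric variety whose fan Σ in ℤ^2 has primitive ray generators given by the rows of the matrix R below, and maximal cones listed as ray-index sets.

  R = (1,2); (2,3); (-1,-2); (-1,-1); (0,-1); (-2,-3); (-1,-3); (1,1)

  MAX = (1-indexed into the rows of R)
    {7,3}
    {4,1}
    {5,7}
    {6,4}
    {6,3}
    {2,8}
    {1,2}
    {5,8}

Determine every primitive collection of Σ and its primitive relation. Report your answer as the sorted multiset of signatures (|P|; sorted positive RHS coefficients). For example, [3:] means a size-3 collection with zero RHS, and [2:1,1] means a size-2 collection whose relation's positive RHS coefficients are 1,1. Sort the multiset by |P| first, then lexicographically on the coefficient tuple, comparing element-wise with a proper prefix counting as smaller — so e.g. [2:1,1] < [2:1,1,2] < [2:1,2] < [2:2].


Σ has 20 primitive collections:

  P={1,3}:  v_{1} + v_{3} = 0  ⟹  sig = [2:]
  P={2,6}:  v_{2} + v_{6} = 0  ⟹  sig = [2:]
  P={4,8}:  v_{4} + v_{8} = 0  ⟹  sig = [2:]
  P={1,5}:  v_{1} + v_{5} = v_{8}  ⟹  sig = [2:1]
  P={1,6}:  v_{1} + v_{6} = v_{4}  ⟹  sig = [2:1]
  P={1,7}:  v_{1} + v_{7} = v_{5}  ⟹  sig = [2:1]
  P={1,8}:  v_{1} + v_{8} = v_{2}  ⟹  sig = [2:1]
  P={2,3}:  v_{2} + v_{3} = v_{8}  ⟹  sig = [2:1]
  P={2,4}:  v_{2} + v_{4} = v_{1}  ⟹  sig = [2:1]
  P={3,4}:  v_{3} + v_{4} = v_{6}  ⟹  sig = [2:1]
  P={3,5}:  v_{3} + v_{5} = v_{7}  ⟹  sig = [2:1]
  P={3,8}:  v_{3} + v_{8} = v_{5}  ⟹  sig = [2:1]
  P={4,5}:  v_{4} + v_{5} = v_{3}  ⟹  sig = [2:1]
  P={6,8}:  v_{6} + v_{8} = v_{3}  ⟹  sig = [2:1]
  P={2,7}:  v_{2} + v_{7} = v_{5} + v_{8}  ⟹  sig = [2:1,1]
  P={2,5}:  v_{2} + v_{5} = 2·v_{8}  ⟹  sig = [2:2]
  P={4,7}:  v_{4} + v_{7} = 2·v_{3}  ⟹  sig = [2:2]
  P={5,6}:  v_{5} + v_{6} = 2·v_{3}  ⟹  sig = [2:2]
  P={7,8}:  v_{7} + v_{8} = 2·v_{5}  ⟹  sig = [2:2]
  P={6,7}:  v_{6} + v_{7} = 3·v_{3}  ⟹  sig = [2:3]

Signatures (|P|; sorted positive RHS coefficients), sorted:
    [2:]
    [2:]
    [2:]
    [2:1]
    [2:1]
    [2:1]
    [2:1]
    [2:1]
    [2:1]
    [2:1]
    [2:1]
    [2:1]
    [2:1]
    [2:1]
    [2:1,1]
    [2:2]
    [2:2]
    [2:2]
    [2:2]
    [2:3]


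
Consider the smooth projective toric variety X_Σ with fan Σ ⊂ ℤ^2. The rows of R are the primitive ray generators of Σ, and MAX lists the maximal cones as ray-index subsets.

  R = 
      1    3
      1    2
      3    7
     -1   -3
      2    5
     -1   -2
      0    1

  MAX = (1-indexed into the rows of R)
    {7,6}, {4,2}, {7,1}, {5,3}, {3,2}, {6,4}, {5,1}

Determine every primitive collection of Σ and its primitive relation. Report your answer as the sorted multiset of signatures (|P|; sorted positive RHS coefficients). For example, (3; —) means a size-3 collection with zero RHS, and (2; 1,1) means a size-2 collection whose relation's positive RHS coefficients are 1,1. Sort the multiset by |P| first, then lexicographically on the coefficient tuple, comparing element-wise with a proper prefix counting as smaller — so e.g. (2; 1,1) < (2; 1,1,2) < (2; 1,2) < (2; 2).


Σ has 14 primitive collections:

  P={1,4}:  v_{1} + v_{4} = 0 ; sig = (2; —)
  P={2,6}:  v_{2} + v_{6} = 0 ; sig = (2; —)
  P={1,2}:  v_{1} + v_{2} = v_{5} ; sig = (2; 1)
  P={1,6}:  v_{1} + v_{6} = v_{7} ; sig = (2; 1)
  P={2,5}:  v_{2} + v_{5} = v_{3} ; sig = (2; 1)
  P={2,7}:  v_{2} + v_{7} = v_{1} ; sig = (2; 1)
  P={3,6}:  v_{3} + v_{6} = v_{5} ; sig = (2; 1)
  P={4,5}:  v_{4} + v_{5} = v_{2} ; sig = (2; 1)
  P={4,7}:  v_{4} + v_{7} = v_{6} ; sig = (2; 1)
  P={5,6}:  v_{5} + v_{6} = v_{1} ; sig = (2; 1)
  P={3,7}:  v_{3} + v_{7} = v_{1} + v_{5} ; sig = (2; 1,1)
  P={1,3}:  v_{1} + v_{3} = 2·v_{5} ; sig = (2; 2)
  P={3,4}:  v_{3} + v_{4} = 2·v_{2} ; sig = (2; 2)
  P={5,7}:  v_{5} + v_{7} = 2·v_{1} ; sig = (2; 2)

so the primitive-relation signature multiset is
{ (2; —) ×2,  (2; 1) ×8,  (2; 1,1),  (2; 2) ×3 }


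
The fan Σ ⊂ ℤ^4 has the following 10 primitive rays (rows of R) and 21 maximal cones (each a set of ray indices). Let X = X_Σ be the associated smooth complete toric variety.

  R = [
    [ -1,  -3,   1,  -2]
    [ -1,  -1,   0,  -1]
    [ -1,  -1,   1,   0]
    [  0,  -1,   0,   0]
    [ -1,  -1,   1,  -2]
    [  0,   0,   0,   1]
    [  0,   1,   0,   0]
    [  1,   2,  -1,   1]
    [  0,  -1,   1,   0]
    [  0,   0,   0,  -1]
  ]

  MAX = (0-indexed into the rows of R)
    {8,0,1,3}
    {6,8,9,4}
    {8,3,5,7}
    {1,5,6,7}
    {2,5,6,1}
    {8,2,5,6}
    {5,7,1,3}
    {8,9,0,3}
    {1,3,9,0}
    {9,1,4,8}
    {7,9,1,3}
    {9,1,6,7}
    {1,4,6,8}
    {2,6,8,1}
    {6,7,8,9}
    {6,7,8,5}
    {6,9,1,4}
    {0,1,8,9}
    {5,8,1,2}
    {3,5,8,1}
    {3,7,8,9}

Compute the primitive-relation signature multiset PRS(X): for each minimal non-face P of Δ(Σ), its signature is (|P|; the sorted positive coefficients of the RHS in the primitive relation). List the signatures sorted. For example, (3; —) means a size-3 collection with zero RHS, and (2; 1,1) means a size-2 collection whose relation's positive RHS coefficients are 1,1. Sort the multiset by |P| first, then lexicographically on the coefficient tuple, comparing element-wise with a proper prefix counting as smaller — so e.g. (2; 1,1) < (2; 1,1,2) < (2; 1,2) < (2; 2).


|primitive collections| = 18. Relations:

  P = {3,6}:  v_{3} + v_{6} = 0  ⇒ sig = (2; —)
  P = {5,9}:  v_{5} + v_{9} = 0  ⇒ sig = (2; —)
  P = {0,7}:  v_{0} + v_{7} = v_{3} + v_{9}  ⇒ sig = (2; 1,1)
  P = {2,7}:  v_{2} + v_{7} = v_{5} + v_{6}  ⇒ sig = (2; 1,1)
  P = {4,7}:  v_{4} + v_{7} = v_{6} + v_{9}  ⇒ sig = (2; 1,1)
  P = {0,5}:  v_{0} + v_{5} = v_{1} + v_{3} + v_{8}  ⇒ sig = (2; 1,1,1)
  P = {0,6}:  v_{0} + v_{6} = v_{1} + v_{8} + v_{9}  ⇒ sig = (2; 1,1,1)
  P = {2,3}:  v_{2} + v_{3} = v_{1} + v_{5} + v_{8}  ⇒ sig = (2; 1,1,1)
  P = {2,9}:  v_{2} + v_{9} = v_{1} + v_{6} + v_{8}  ⇒ sig = (2; 1,1,1)
  P = {3,4}:  v_{3} + v_{4} = v_{1} + v_{8} + v_{9}  ⇒ sig = (2; 1,1,1)
  P = {4,5}:  v_{4} + v_{5} = v_{1} + v_{6} + v_{8}  ⇒ sig = (2; 1,1,1)
  P = {0,2}:  v_{0} + v_{2} = 2·v_{1} + 2·v_{8}  ⇒ sig = (2; 2,2)
  P = {0,4}:  v_{0} + v_{4} = 2·v_{1} + 2·v_{8} + 2·v_{9}  ⇒ sig = (2; 2,2,2)
  P = {2,4}:  v_{2} + v_{4} = 2·v_{1} + 2·v_{6} + 2·v_{8}  ⇒ sig = (2; 2,2,2)
  P = {1,7,8}:  v_{1} + v_{7} + v_{8} = 0  ⇒ sig = (3; —)
  P = {1,3,8,9}:  v_{1} + v_{3} + v_{8} + v_{9} = v_{0}  ⇒ sig = (4; 1)
  P = {1,5,6,8}:  v_{1} + v_{5} + v_{6} + v_{8} = v_{2}  ⇒ sig = (4; 1)
  P = {1,6,8,9}:  v_{1} + v_{6} + v_{8} + v_{9} = v_{4}  ⇒ sig = (4; 1)

Sorted signature multiset PRS(X):
    (2; —)
    (2; —)
    (2; 1,1)
    (2; 1,1)
    (2; 1,1)
    (2; 1,1,1)
    (2; 1,1,1)
    (2; 1,1,1)
    (2; 1,1,1)
    (2; 1,1,1)
    (2; 1,1,1)
    (2; 2,2)
    (2; 2,2,2)
    (2; 2,2,2)
    (3; —)
    (4; 1)
    (4; 1)
    (4; 1)
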